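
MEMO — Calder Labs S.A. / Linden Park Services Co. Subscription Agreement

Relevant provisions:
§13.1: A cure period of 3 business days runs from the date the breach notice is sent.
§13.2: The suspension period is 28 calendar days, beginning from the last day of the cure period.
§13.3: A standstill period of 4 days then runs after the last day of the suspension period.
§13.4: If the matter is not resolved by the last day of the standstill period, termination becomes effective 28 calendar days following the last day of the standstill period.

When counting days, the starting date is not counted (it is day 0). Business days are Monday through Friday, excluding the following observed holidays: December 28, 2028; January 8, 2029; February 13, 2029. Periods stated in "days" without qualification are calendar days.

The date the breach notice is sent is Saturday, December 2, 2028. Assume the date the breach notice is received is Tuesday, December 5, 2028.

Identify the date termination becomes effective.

February 4, 2029

The last day of the cure period: 3 business days after Saturday, December 2, 2028, skipping weekends — Dec 4, Dec 5, Dec 6 — lands on Wednesday, December 6, 2028.
The last day of the suspension period: 28 calendar days after December 6, 2028 is January 3, 2029.
Adding 4 calendar days to January 3, 2029 gives January 7, 2029, which is the last day of the standstill period.
The date termination becomes effective: 28 calendar days after January 7, 2029 is February 4, 2029.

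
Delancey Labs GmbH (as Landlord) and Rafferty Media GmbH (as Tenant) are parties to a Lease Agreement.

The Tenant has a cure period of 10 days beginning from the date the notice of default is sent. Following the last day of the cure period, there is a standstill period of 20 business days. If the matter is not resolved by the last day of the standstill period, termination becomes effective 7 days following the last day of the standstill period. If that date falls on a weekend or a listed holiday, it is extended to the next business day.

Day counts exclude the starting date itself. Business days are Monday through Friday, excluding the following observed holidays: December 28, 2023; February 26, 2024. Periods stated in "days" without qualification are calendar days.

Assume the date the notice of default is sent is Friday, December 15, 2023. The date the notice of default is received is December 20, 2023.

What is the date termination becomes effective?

January 30, 2024

The last day of the cure period: 10 calendar days after December 15, 2023 is December 25, 2023.
From Monday, December 25, 2023, 20 business days (Dec 26, Dec 27, Dec 29, Jan 1, …, Jan 19, Jan 22, Jan 23, skipping weekends and the listed holiday on Dec 28) brings us to Tuesday, January 23, 2024, which is the last day of the standstill period.
The date termination becomes effective: January 23, 2024 + 7 days = January 30, 2024. January 30, 2024 is a Tuesday and is not a listed holiday, so no roll-forward applies.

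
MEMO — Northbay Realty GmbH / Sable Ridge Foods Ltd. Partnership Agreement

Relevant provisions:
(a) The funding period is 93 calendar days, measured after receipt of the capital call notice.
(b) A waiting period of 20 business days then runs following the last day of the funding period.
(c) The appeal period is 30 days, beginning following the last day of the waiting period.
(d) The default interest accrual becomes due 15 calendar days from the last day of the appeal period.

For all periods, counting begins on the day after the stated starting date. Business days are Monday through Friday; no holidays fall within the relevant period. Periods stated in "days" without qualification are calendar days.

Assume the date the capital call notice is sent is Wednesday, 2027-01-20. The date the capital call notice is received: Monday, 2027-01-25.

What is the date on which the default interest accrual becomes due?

Adding 93 calendar days to 2027-01-25 gives 2027-04-28, which is the last day of the funding period.
The last day of the waiting period: counting 20 business days from Wednesday, 2027-04-28 (Apr 29, Apr 30, May 3, May 4, …, May 24, May 25, May 26, skipping weekends) reaches Wednesday, 2027-05-26.
The last day of the appeal period: 30 calendar days after 2027-05-26 is 2027-06-25.
Adding 15 calendar days to 2027-06-25 gives 2027-07-10, which is the date on which the default interest accrual becomes due.

2027-07-10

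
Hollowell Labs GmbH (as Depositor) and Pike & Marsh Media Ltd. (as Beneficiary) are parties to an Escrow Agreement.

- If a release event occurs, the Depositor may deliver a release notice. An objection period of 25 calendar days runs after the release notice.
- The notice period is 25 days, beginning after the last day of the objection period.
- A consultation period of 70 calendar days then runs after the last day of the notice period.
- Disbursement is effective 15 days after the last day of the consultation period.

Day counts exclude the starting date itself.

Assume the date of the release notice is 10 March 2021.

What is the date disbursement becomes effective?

23 July 2021

Adding 25 calendar days to 10 March 2021 gives 4 April 2021, which is the last day of the objection period.
The last day of the notice period: 4 April 2021 + 25 days = 29 April 2021.
The last day of the consultation period: 29 April 2021 + 70 days = 8 July 2021.
The date disbursement becomes effective: 8 July 2021 + 15 days = 23 July 2021.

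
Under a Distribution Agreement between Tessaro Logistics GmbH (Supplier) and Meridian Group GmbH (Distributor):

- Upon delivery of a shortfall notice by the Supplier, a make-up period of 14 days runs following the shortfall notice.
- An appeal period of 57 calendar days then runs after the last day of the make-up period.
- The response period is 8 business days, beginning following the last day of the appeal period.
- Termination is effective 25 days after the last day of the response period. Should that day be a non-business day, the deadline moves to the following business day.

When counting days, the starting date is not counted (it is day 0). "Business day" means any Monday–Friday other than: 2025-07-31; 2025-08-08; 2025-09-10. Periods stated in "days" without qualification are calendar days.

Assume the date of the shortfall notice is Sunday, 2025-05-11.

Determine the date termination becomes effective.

2025-08-26

The last day of the make-up period: 14 calendar days after 2025-05-11 is 2025-05-25.
Adding 57 calendar days to 2025-05-25 gives 2025-07-21, which is the last day of the appeal period.
The last day of the response period: counting 8 business days from Monday, 2025-07-21 (Jul 22, Jul 23, Jul 24, Jul 25, Jul 28, Jul 29, Jul 30, Aug 1, skipping weekends and the listed holiday on Jul 31) reaches Friday, 2025-08-01.
The date termination becomes effective: 25 calendar days after 2025-08-01 is 2025-08-26. 2025-08-26 is a Tuesday and is not a listed holiday, so no roll-forward applies.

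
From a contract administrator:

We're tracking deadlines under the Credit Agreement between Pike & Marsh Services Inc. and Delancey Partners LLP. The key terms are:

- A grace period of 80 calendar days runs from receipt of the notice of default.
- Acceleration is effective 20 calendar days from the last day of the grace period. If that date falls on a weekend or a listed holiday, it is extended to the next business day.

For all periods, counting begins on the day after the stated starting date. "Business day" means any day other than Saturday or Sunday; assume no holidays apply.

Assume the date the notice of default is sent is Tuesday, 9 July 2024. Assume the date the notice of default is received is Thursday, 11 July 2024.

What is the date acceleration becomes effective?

Adding 80 calendar days to 11 July 2024 gives 29 September 2024, which is the last day of the grace period.
The date acceleration becomes effective: 20 calendar days after 29 September 2024 is 19 October 2024. That falls on a Saturday, so it rolls to the next business day, Monday, 21 October 2024.

21 October 2024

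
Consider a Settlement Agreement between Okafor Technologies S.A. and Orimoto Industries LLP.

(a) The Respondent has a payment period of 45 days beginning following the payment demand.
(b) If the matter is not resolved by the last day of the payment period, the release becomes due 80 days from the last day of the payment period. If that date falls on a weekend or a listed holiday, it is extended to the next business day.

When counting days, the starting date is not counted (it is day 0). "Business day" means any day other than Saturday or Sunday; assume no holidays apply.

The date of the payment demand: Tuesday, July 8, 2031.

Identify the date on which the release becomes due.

Adding 45 calendar days to July 8, 2031 gives August 22, 2031, which is the last day of the payment period.
Adding 80 calendar days to August 22, 2031 gives November 10, 2031, which is the date on which the release becomes due. November 10, 2031 is a Monday, so no roll-forward applies.

November 10, 2031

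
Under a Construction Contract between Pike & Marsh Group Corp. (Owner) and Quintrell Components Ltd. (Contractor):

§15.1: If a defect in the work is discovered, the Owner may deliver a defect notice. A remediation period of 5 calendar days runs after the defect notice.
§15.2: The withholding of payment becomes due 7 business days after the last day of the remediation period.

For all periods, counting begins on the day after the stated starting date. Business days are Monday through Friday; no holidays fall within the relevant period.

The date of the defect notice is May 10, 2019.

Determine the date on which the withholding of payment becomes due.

The last day of the remediation period: May 10, 2019 + 5 days = May 15, 2019.
From Wednesday, May 15, 2019, 7 business days (May 16, May 17, May 20, May 21, May 22, May 23, May 24, skipping weekends) brings us to Friday, May 24, 2019, which is the date on which the withholding of payment becomes due.

May 24, 2019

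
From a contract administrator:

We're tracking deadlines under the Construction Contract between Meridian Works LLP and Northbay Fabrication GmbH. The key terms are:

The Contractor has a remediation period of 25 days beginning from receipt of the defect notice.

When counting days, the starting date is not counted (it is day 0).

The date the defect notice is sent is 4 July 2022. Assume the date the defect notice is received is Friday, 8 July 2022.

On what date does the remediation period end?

Adding 25 calendar days to 8 July 2022 gives 2 August 2022, which is the last day of the remediation period.

2 August 2022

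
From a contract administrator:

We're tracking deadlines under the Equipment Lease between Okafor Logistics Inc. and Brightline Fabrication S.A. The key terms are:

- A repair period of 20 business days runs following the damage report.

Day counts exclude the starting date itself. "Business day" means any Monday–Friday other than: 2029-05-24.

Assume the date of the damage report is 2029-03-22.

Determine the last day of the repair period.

2029-04-19

The last day of the repair period: counting 20 business days from Thursday, 2029-03-22 (Mar 23, Mar 26, Mar 27, Mar 28, …, Apr 17, Apr 18, Apr 19, skipping weekends) reaches Thursday, 2029-04-19.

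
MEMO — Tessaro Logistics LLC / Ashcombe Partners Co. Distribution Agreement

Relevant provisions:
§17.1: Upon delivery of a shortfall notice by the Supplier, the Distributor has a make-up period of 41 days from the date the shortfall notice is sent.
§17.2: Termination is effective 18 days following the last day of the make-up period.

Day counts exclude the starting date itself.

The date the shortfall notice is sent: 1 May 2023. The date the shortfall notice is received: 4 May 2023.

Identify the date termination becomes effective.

29 June 2023

The last day of the make-up period: 41 calendar days after 1 May 2023 is 11 June 2023.
Adding 18 calendar days to 11 June 2023 gives 29 June 2023, which is the date termination becomes effective.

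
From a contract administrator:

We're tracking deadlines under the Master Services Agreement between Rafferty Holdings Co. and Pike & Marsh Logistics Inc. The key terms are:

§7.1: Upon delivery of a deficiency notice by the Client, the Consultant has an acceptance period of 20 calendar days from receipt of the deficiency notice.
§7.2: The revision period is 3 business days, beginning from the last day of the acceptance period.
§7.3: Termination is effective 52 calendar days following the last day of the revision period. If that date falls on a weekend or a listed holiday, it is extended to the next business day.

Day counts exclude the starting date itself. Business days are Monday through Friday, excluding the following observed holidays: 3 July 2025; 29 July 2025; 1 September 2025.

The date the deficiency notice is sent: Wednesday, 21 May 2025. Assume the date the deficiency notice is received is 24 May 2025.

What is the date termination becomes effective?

The last day of the acceptance period: 24 May 2025 + 20 days = 13 June 2025.
The last day of the revision period: counting 3 business days from Friday, 13 June 2025 (Jun 16, Jun 17, Jun 18, skipping weekends) reaches Wednesday, 18 June 2025.
The date termination becomes effective: 18 June 2025 + 52 days = 9 August 2025. That falls on a Saturday, so it rolls to the next business day, Monday, 11 August 2025.

11 August 2025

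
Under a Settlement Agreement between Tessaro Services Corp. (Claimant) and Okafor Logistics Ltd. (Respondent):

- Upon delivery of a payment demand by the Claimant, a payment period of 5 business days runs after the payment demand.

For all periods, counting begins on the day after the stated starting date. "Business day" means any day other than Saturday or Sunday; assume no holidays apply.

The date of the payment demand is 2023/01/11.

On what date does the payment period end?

The last day of the payment period: 5 business days after Wednesday, 2023/01/11, skipping weekends — Jan 12, Jan 13, Jan 16, Jan 17, Jan 18 — lands on Wednesday, 2023/01/18.

2023/01/18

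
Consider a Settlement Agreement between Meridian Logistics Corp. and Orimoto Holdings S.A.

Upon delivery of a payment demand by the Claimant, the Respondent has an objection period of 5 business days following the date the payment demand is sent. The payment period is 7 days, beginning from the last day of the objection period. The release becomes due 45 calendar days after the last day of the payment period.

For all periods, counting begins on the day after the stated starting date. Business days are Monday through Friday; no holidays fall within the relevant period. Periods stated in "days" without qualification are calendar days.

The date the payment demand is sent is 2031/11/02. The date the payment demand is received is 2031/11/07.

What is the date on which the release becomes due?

From Sunday, 2031/11/02, 5 business days (Nov 3, Nov 4, Nov 5, Nov 6, Nov 7, skipping weekends) brings us to Friday, 2031/11/07, which is the last day of the objection period.
The last day of the payment period: 2031/11/07 + 7 days = 2031/11/14.
Adding 45 calendar days to 2031/11/14 gives 2031/12/29, which is the date on which the release becomes due.

2031/12/29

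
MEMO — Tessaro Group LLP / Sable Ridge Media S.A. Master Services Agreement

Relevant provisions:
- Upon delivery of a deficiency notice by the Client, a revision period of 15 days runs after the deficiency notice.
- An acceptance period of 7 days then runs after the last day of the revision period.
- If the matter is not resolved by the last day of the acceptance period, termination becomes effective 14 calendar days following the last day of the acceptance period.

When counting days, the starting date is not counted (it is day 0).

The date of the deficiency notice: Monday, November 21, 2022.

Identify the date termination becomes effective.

December 27, 2022

Adding 15 calendar days to November 21, 2022 gives December 6, 2022, which is the last day of the revision period.
Adding 7 calendar days to December 6, 2022 gives December 13, 2022, which is the last day of the acceptance period.
The date termination becomes effective: 14 calendar days after December 13, 2022 is December 27, 2022.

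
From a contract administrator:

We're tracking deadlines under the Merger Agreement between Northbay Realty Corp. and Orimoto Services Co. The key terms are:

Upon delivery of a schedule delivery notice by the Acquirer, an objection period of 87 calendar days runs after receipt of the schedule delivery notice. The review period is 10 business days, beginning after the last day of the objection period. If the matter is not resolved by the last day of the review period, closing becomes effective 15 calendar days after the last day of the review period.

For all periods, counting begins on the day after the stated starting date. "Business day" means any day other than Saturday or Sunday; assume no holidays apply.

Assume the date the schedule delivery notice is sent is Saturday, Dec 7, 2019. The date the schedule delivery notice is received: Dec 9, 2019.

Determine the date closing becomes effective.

The last day of the objection period: 87 calendar days after Dec 9, 2019 is Mar 5, 2020.
The last day of the review period: counting 10 business days from Thursday, Mar 5, 2020 (Mar 6, Mar 9, Mar 10, Mar 11, Mar 12, Mar 13, Mar 16, Mar 17, Mar 18, Mar 19, skipping weekends) reaches Thursday, Mar 19, 2020.
Adding 15 calendar days to Mar 19, 2020 gives Apr 3, 2020, which is the date closing becomes effective.

Apr 3, 2020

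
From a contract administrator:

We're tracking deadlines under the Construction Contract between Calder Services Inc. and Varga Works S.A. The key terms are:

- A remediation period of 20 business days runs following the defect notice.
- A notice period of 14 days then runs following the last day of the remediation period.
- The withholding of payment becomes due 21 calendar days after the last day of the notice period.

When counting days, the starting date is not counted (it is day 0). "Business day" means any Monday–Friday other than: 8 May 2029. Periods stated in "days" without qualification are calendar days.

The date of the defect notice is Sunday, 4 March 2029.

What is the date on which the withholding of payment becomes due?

The last day of the remediation period: 20 business days after Sunday, 4 March 2029, skipping weekends — Mar 5, Mar 6, Mar 7, Mar 8, …, Mar 28, Mar 29, Mar 30 — lands on Friday, 30 March 2029.
The last day of the notice period: 14 calendar days after 30 March 2029 is 13 April 2029.
Adding 21 calendar days to 13 April 2029 gives 4 May 2029, which is the date on which the withholding of payment becomes due.

4 May 2029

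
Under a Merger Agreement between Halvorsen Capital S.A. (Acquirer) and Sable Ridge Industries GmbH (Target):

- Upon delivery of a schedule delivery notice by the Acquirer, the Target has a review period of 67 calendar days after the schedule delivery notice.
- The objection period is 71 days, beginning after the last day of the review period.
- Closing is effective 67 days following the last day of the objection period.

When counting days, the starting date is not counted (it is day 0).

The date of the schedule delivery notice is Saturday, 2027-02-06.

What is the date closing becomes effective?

The last day of the review period: 2027-02-06 + 67 days = 2027-04-14.
The last day of the objection period: 71 calendar days after 2027-04-14 is 2027-06-24.
The date closing becomes effective: 67 calendar days after 2027-06-24 is 2027-08-30.

2027-08-30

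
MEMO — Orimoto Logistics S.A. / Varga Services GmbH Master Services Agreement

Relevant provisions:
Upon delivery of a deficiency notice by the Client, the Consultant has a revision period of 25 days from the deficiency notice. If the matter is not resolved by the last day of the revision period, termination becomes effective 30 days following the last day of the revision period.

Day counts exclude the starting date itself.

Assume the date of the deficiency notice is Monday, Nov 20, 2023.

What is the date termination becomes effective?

Jan 14, 2024

Adding 25 calendar days to Nov 20, 2023 gives Dec 15, 2023, which is the last day of the revision period.
The date termination becomes effective: 30 calendar days after Dec 15, 2023 is Jan 14, 2024.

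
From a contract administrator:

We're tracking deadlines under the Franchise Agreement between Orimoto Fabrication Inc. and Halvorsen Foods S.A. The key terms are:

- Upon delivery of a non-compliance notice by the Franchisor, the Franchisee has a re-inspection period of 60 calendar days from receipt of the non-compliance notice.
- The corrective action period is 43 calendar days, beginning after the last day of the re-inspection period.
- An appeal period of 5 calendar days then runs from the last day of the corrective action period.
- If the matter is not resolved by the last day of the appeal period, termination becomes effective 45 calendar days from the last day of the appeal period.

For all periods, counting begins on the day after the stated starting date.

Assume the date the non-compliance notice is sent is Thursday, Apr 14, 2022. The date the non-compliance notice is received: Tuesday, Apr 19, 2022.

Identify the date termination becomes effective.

Adding 60 calendar days to Apr 19, 2022 gives Jun 18, 2022, which is the last day of the re-inspection period.
The last day of the corrective action period: Jun 18, 2022 + 43 days = Jul 31, 2022.
Adding 5 calendar days to Jul 31, 2022 gives Aug 5, 2022, which is the last day of the appeal period.
The date termination becomes effective: 45 calendar days after Aug 5, 2022 is Sep 19, 2022.

Sep 19, 2022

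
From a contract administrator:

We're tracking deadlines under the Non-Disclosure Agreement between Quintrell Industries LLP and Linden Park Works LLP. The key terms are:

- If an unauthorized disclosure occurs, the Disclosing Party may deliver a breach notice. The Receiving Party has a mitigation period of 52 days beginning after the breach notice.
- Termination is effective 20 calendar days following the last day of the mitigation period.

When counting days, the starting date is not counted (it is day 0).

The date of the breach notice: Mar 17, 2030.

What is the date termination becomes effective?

May 28, 2030

The last day of the mitigation period: Mar 17, 2030 + 52 days = May 8, 2030.
The date termination becomes effective: May 8, 2030 + 20 days = May 28, 2030.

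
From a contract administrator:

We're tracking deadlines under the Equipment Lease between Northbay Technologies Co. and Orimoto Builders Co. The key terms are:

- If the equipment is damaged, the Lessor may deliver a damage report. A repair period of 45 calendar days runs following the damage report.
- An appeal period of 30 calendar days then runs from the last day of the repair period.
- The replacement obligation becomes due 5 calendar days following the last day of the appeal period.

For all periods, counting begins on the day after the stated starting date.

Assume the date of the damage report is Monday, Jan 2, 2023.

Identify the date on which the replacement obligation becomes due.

Mar 23, 2023

The last day of the repair period: 45 calendar days after Jan 2, 2023 is Feb 16, 2023.
The last day of the appeal period: Feb 16, 2023 + 30 days = Mar 18, 2023.
Adding 5 calendar days to Mar 18, 2023 gives Mar 23, 2023, which is the date on which the replacement obligation becomes due.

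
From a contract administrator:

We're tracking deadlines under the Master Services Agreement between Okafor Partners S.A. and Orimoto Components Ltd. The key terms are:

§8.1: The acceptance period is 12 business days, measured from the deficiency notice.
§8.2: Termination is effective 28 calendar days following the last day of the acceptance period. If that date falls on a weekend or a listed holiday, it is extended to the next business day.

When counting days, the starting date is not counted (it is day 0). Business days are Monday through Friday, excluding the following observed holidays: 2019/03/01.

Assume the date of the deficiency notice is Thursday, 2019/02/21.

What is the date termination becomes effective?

2019/04/09

The last day of the acceptance period: counting 12 business days from Thursday, 2019/02/21 (Feb 22, Feb 25, Feb 26, Feb 27, …, Mar 8, Mar 11, Mar 12, skipping weekends and the listed holiday on Mar 1) reaches Tuesday, 2019/03/12.
The date termination becomes effective: 2019/03/12 + 28 days = 2019/04/09. 2019/04/09 is a Tuesday and is not a listed holiday, so no roll-forward applies.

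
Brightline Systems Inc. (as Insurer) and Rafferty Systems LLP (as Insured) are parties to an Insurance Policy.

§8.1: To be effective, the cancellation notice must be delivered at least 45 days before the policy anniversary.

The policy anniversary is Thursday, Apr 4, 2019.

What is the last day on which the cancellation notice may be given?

Feb 18, 2019

Counting back 45 calendar days from Apr 4, 2019 gives Feb 18, 2019.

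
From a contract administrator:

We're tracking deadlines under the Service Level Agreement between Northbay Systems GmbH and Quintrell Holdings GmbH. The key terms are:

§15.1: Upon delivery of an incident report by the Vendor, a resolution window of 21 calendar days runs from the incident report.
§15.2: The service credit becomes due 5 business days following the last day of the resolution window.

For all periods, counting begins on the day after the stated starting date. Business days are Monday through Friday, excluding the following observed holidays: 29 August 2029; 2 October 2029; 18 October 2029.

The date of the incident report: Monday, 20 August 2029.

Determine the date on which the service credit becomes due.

17 September 2029

The last day of the resolution window: 21 calendar days after 20 August 2029 is 10 September 2029.
The date on which the service credit becomes due: counting 5 business days from Monday, 10 September 2029 (Sep 11, Sep 12, Sep 13, Sep 14, Sep 17, skipping weekends) reaches Monday, 17 September 2029.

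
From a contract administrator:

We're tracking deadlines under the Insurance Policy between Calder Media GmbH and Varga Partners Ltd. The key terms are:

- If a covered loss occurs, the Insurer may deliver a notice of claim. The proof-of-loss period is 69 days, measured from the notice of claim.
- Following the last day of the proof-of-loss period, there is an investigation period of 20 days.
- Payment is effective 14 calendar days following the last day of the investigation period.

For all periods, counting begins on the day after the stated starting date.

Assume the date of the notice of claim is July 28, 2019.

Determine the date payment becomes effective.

The last day of the proof-of-loss period: July 28, 2019 + 69 days = October 5, 2019.
Adding 20 calendar days to October 5, 2019 gives October 25, 2019, which is the last day of the investigation period.
The date payment becomes effective: October 25, 2019 + 14 days = November 8, 2019.

November 8, 2019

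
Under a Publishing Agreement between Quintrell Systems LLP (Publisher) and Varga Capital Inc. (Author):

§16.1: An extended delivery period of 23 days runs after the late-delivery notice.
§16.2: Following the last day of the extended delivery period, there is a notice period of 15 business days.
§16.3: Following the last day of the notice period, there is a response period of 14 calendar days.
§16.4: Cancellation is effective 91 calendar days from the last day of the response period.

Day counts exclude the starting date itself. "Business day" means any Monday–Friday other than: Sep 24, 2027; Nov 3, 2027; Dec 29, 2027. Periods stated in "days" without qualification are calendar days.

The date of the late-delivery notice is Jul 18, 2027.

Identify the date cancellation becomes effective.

The last day of the extended delivery period: 23 calendar days after Jul 18, 2027 is Aug 10, 2027.
From Tuesday, Aug 10, 2027, 15 business days (Aug 11, Aug 12, Aug 13, Aug 16, …, Aug 27, Aug 30, Aug 31, skipping weekends) brings us to Tuesday, Aug 31, 2027, which is the last day of the notice period.
The last day of the response period: Aug 31, 2027 + 14 days = Sep 14, 2027.
Adding 91 calendar days to Sep 14, 2027 gives Dec 14, 2027, which is the date cancellation becomes effective.

Dec 14, 2027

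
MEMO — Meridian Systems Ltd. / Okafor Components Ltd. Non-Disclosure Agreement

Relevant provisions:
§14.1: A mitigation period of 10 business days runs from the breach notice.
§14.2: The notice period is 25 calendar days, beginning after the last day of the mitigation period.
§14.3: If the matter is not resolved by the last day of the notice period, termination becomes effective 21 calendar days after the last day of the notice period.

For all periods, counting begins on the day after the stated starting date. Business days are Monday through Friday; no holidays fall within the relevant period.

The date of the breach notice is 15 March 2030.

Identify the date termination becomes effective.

14 May 2030

The last day of the mitigation period: 10 business days after Friday, 15 March 2030, skipping weekends — Mar 18, Mar 19, Mar 20, Mar 21, Mar 22, Mar 25, Mar 26, Mar 27, Mar 28, Mar 29 — lands on Friday, 29 March 2030.
Adding 25 calendar days to 29 March 2030 gives 23 April 2030, which is the last day of the notice period.
The date termination becomes effective: 21 calendar days after 23 April 2030 is 14 May 2030.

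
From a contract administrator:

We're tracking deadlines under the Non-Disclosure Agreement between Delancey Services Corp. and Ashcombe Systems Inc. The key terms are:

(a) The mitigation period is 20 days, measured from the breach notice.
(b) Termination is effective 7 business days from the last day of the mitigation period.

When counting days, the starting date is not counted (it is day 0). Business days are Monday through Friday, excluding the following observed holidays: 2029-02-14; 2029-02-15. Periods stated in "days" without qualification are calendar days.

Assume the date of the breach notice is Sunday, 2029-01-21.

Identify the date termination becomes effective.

Adding 20 calendar days to 2029-01-21 gives 2029-02-10, which is the last day of the mitigation period.
From Saturday, 2029-02-10, 7 business days (Feb 12, Feb 13, Feb 16, Feb 19, Feb 20, Feb 21, Feb 22, skipping weekends and the listed holidays on Feb 14, Feb 15) brings us to Thursday, 2029-02-22, which is the date termination becomes effective.

2029-02-22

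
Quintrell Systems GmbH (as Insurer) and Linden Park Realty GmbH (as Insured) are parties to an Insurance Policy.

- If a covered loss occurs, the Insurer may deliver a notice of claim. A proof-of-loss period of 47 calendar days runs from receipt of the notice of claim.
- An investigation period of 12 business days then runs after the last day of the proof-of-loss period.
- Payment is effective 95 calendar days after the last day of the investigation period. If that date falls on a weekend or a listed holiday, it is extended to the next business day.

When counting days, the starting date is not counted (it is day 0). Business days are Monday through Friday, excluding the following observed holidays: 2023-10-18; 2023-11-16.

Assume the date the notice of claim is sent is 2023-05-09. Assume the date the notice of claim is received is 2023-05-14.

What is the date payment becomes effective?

The last day of the proof-of-loss period: 47 calendar days after 2023-05-14 is 2023-06-30.
From Friday, 2023-06-30, 12 business days (Jul 3, Jul 4, Jul 5, Jul 6, …, Jul 14, Jul 17, Jul 18, skipping weekends) brings us to Tuesday, 2023-07-18, which is the last day of the investigation period.
Adding 95 calendar days to 2023-07-18 gives 2023-10-21, which is the date payment becomes effective. That falls on a Saturday, so it rolls to the next business day, Monday, 2023-10-23.

2023-10-23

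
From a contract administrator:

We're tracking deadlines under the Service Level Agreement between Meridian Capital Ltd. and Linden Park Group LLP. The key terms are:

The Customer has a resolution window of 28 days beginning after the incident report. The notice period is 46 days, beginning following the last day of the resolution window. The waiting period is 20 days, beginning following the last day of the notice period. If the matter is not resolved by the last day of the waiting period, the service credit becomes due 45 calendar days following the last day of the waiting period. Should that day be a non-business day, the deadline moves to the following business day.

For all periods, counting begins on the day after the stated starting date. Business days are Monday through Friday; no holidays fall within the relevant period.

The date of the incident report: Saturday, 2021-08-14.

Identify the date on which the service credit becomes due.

2021-12-31

The last day of the resolution window: 2021-08-14 + 28 days = 2021-09-11.
The last day of the notice period: 2021-09-11 + 46 days = 2021-10-27.
The last day of the waiting period: 2021-10-27 + 20 days = 2021-11-16.
The date on which the service credit becomes due: 2021-11-16 + 45 days = 2021-12-31. 2021-12-31 is a Friday, so no roll-forward applies.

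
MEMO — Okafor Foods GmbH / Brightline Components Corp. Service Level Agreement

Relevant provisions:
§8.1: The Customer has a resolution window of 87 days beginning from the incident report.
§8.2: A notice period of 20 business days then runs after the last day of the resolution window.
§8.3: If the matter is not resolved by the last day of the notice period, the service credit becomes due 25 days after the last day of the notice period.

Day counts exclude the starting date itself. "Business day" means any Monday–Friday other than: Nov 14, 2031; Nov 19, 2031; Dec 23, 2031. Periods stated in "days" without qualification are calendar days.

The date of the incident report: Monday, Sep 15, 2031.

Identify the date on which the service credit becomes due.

The last day of the resolution window: Sep 15, 2031 + 87 days = Dec 11, 2031.
From Thursday, Dec 11, 2031, 20 business days (Dec 12, Dec 15, Dec 16, Dec 17, …, Jan 7, Jan 8, Jan 9, skipping weekends and the listed holiday on Dec 23) brings us to Friday, Jan 9, 2032, which is the last day of the notice period.
Adding 25 calendar days to Jan 9, 2032 gives Feb 3, 2032, which is the date on which the service credit becomes due.

Feb 3, 2032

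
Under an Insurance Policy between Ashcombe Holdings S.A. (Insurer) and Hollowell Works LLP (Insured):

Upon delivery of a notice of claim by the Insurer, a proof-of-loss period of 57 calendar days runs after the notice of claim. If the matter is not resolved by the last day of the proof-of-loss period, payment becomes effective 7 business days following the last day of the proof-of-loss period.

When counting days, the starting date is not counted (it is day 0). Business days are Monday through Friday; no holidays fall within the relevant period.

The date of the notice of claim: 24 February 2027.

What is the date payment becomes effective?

3 May 2027

The last day of the proof-of-loss period: 24 February 2027 + 57 days = 22 April 2027.
The date payment becomes effective: counting 7 business days from Thursday, 22 April 2027 (Apr 23, Apr 26, Apr 27, Apr 28, Apr 29, Apr 30, May 3, skipping weekends) reaches Monday, 3 May 2027.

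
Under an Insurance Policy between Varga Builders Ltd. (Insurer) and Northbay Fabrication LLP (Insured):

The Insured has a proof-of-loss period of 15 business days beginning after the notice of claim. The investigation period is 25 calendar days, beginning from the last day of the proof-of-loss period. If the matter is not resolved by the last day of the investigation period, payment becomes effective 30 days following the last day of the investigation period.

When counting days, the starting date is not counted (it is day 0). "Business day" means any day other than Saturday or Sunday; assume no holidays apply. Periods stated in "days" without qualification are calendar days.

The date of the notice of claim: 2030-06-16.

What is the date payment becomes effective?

The last day of the proof-of-loss period: counting 15 business days from Sunday, 2030-06-16 (Jun 17, Jun 18, Jun 19, Jun 20, …, Jul 3, Jul 4, Jul 5, skipping weekends) reaches Friday, 2030-07-05.
Adding 25 calendar days to 2030-07-05 gives 2030-07-30, which is the last day of the investigation period.
The date payment becomes effective: 2030-07-30 + 30 days = 2030-08-29.

2030-08-29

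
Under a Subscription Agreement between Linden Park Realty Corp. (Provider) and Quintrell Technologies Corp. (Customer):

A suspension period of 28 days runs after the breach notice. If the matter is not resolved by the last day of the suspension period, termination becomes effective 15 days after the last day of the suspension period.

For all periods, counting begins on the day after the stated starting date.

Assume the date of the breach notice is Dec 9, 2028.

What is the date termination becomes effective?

Jan 21, 2029

The last day of the suspension period: Dec 9, 2028 + 28 days = Jan 6, 2029.
The date termination becomes effective: 15 calendar days after Jan 6, 2029 is Jan 21, 2029.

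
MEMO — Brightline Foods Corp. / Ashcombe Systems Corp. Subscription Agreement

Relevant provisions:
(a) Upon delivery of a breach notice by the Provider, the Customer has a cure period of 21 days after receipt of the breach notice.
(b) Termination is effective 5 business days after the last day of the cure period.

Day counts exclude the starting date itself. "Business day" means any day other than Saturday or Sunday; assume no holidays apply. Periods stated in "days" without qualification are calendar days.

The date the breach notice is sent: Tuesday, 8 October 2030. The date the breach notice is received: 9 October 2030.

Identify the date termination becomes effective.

The last day of the cure period: 9 October 2030 + 21 days = 30 October 2030.
The date termination becomes effective: 5 business days after Wednesday, 30 October 2030, skipping weekends — Oct 31, Nov 1, Nov 4, Nov 5, Nov 6 — lands on Wednesday, 6 November 2030.

6 November 2030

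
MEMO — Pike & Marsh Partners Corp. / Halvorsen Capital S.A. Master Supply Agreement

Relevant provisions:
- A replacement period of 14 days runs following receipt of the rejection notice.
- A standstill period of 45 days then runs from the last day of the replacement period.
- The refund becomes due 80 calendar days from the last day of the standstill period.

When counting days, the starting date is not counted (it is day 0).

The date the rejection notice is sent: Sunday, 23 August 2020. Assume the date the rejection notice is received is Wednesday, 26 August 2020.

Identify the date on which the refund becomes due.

12 January 2021

The last day of the replacement period: 14 calendar days after 26 August 2020 is 9 September 2020.
The last day of the standstill period: 9 September 2020 + 45 days = 24 October 2020.
The date on which the refund becomes due: 80 calendar days after 24 October 2020 is 12 January 2021.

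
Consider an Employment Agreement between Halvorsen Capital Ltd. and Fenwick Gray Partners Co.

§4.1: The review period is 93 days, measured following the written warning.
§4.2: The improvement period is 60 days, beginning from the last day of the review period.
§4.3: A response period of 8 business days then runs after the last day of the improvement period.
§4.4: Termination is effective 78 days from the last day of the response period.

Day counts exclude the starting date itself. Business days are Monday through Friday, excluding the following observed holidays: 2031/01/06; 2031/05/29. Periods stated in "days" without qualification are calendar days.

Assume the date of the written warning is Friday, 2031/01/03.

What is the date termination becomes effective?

Adding 93 calendar days to 2031/01/03 gives 2031/04/06, which is the last day of the review period.
The last day of the improvement period: 2031/04/06 + 60 days = 2031/06/05.
The last day of the response period: 8 business days after Thursday, 2031/06/05, skipping weekends — Jun 6, Jun 9, Jun 10, Jun 11, Jun 12, Jun 13, Jun 16, Jun 17 — lands on Tuesday, 2031/06/17.
Adding 78 calendar days to 2031/06/17 gives 2031/09/03, which is the date termination becomes effective.

2031/09/03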